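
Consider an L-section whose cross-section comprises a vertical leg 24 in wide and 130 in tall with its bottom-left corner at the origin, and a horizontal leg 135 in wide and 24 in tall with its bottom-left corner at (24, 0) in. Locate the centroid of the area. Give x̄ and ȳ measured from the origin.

Part | A | x̄ᵢ | ȳᵢ | A·x̄ᵢ | A·ȳᵢ
vertical leg | 3120.00 | 12.00 | 65.00 | 37440.00 | 202800.00
horizontal leg | 3240.00 | 91.50 | 12.00 | 296460.00 | 38880.00
Σ | 6360.00 |  |  | 333900.00 | 241680.00
x̄ = 333900.00 / 6360.00 = 52.50 in
ȳ = 241680.00 / 6360.00 = 38.00 in

x̄ = 52.50 in, ȳ = 38.00 in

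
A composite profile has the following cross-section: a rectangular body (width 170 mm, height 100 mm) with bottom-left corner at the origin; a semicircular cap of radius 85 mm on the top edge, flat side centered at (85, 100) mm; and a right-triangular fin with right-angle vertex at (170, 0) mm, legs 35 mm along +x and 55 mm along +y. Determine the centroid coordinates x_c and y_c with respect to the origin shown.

x_c = 88.17 mm, y_c = 82.29 mm

rectangular body: A = 170 × 100 = 17000.00, centroid at (85.00, 50.00).
semicircular top: A = ½π·85² = 11349.00, centroid at (85.00, 136.08).
triangular fin: A = ½·35·55 = 962.50, centroid at (181.67, 18.33).
ΣA = 29311.50 mm², ΣAx_c = 2584519.46 mm³, ΣAy_c = 2411962.85 mm³.
x_c = 2584519.46/29311.50 = 88.17 mm; y_c = 2411962.85/29311.50 = 82.29 mm.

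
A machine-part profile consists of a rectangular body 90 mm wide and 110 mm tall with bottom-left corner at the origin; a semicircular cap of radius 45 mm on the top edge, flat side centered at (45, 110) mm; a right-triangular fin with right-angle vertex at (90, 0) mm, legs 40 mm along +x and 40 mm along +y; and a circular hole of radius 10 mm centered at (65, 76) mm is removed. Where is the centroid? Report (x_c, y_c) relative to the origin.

x_c = 47.98 mm, y_c = 69.43 mm

Part | A | x̄ᵢ | ȳᵢ | A·x̄ᵢ | A·ȳᵢ
rectangular body | 9900.00 | 45.00 | 55.00 | 445500.00 | 544500.00
semicircular top | 3180.86 | 45.00 | 129.10 | 143138.82 | 410644.88
triangular fin | 800.00 | 103.33 | 13.33 | 82666.67 | 10666.67
hole | -314.16 | 65.00 | 76.00 | -20420.35 | -23876.10
Σ | 13566.70 |  |  | 650885.13 | 941935.44
x_c = 650885.13 / 13566.70 = 47.98 mm
y_c = 941935.44 / 13566.70 = 69.43 mm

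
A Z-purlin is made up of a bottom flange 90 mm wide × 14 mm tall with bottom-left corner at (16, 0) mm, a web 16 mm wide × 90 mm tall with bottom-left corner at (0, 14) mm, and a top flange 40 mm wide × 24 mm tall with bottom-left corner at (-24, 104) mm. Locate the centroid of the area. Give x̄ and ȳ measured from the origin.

Part | A | x̄ᵢ | ȳᵢ | A·x̄ᵢ | A·ȳᵢ
bottom flange | 1260.00 | 61.00 | 7.00 | 76860.00 | 8820.00
web | 1440.00 | 8.00 | 59.00 | 11520.00 | 84960.00
top flange | 960.00 | -4.00 | 116.00 | -3840.00 | 111360.00
Σ | 3660.00 |  |  | 84540.00 | 205140.00
x̄ = 84540.00 / 3660.00 = 23.10 mm
ȳ = 205140.00 / 3660.00 = 56.05 mm

x̄ = 23.10 mm, ȳ = 56.05 mm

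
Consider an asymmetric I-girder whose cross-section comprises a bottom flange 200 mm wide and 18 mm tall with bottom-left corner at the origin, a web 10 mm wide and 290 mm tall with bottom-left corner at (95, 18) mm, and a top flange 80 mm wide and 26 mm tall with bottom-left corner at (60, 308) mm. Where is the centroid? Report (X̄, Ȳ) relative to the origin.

Part | A | x̄ᵢ | ȳᵢ | A·x̄ᵢ | A·ȳᵢ
bottom flange | 3600.00 | 100.00 | 9.00 | 360000.00 | 32400.00
web | 2900.00 | 100.00 | 163.00 | 290000.00 | 472700.00
top flange | 2080.00 | 100.00 | 321.00 | 208000.00 | 667680.00
Σ | 8580.00 |  |  | 858000.00 | 1172780.00
X̄ = 858000.00 / 8580.00 = 100.00 mm
Ȳ = 1172780.00 / 8580.00 = 136.69 mm

X̄ = 100.00 mm, Ȳ = 136.69 mm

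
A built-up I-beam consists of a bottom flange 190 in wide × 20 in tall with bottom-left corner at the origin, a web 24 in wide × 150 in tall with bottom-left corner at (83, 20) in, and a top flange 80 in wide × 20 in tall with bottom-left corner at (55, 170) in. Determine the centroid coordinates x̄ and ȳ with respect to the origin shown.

x̄ = 95.00 in, ȳ = 74.22 in

bottom flange: A = 190 × 20 = 3800.00, centroid at (95.00, 10.00).
web: A = 24 × 150 = 3600.00, centroid at (95.00, 95.00).
top flange: A = 80 × 20 = 1600.00, centroid at (95.00, 180.00).
ΣA = 9000.00 in²
ΣAx̄ = (3800.00)(95.00) + (3600.00)(95.00) + (1600.00)(95.00) = 855000.00 in³
ΣAȳ = (3800.00)(10.00) + (3600.00)(95.00) + (1600.00)(180.00) = 668000.00 in³
x̄ = 855000.00 / 9000.00 = 95.00 in
ȳ = 668000.00 / 9000.00 = 74.22 in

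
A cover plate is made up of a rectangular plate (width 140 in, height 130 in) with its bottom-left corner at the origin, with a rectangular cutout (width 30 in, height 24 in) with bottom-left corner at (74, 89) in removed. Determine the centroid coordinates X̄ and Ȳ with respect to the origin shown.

X̄ = 69.22 in, Ȳ = 63.52 in

Part | A | x̄ᵢ | ȳᵢ | A·x̄ᵢ | A·ȳᵢ
plate | 18200.00 | 70.00 | 65.00 | 1274000.00 | 1183000.00
hole | -720.00 | 89.00 | 101.00 | -64080.00 | -72720.00
Σ | 17480.00 |  |  | 1209920.00 | 1110280.00
X̄ = 1209920.00 / 17480.00 = 69.22 in
Ȳ = 1110280.00 / 17480.00 = 63.52 in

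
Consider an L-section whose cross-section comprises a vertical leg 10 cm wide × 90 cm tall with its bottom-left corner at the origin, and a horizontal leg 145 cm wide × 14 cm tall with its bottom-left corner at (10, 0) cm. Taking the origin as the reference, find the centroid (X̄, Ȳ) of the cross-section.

vertical leg: A = 10 × 90 = 900.00, centroid at (5.00, 45.00).
horizontal leg: A = 145 × 14 = 2030.00, centroid at (82.50, 7.00).
ΣA = 2930.00 cm²
ΣAX̄ = (900.00)(5.00) + (2030.00)(82.50) = 171975.00 cm³
ΣAȲ = (900.00)(45.00) + (2030.00)(7.00) = 54710.00 cm³
X̄ = 171975.00 / 2930.00 = 58.69 cm
Ȳ = 54710.00 / 2930.00 = 18.67 cm

X̄ = 58.69 cm, Ȳ = 18.67 cm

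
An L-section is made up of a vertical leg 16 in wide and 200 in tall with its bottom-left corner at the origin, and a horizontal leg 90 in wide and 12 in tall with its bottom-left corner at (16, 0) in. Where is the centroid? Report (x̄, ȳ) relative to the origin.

vertical leg: A = 16 × 200 = 3200.00, centroid at (8.00, 100.00).
horizontal leg: A = 90 × 12 = 1080.00, centroid at (61.00, 6.00).
ΣA = 4280.00 in²
ΣAx̄ = (3200.00)(8.00) + (1080.00)(61.00) = 91480.00 in³
ΣAȳ = (3200.00)(100.00) + (1080.00)(6.00) = 326480.00 in³
x̄ = 91480.00 / 4280.00 = 21.37 in
ȳ = 326480.00 / 4280.00 = 76.28 in

x̄ = 21.37 in, ȳ = 76.28 in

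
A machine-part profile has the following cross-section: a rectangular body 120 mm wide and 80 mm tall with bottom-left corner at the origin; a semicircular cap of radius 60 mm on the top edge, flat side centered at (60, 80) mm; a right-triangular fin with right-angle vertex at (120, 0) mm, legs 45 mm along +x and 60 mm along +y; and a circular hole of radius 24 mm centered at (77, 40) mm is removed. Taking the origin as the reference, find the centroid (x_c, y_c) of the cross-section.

rectangular body: A = 120 × 80 = 9600.00, centroid at (60.00, 40.00).
semicircular top: A = ½π·60² = 5654.87, centroid at (60.00, 105.46).
triangular fin: A = ½·45·60 = 1350.00, centroid at (135.00, 20.00).
hole: A = −π·24² = -1809.56, centroid at (77.00, 40.00).
ΣA = 14795.31 mm²
ΣAx_c = (9600.00)(60.00) + (5654.87)(60.00) + (1350.00)(135.00) + (-1809.56)(77.00) = 958206.09 mm³
ΣAy_c = (9600.00)(40.00) + (5654.87)(105.46) + (1350.00)(20.00) + (-1809.56)(40.00) = 935007.05 mm³
x_c = 958206.09 / 14795.31 = 64.76 mm
y_c = 935007.05 / 14795.31 = 63.20 mm

x_c = 64.76 mm, y_c = 63.20 mm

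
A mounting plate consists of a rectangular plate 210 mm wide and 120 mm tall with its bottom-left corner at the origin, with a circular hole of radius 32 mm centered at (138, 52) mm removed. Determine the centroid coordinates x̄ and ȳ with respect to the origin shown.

plate: A = 210 × 120 = 25200.00, centroid at (105.00, 60.00).
hole: A = −π·32² = -3216.99, centroid at (138.00, 52.00).
ΣA = 21983.01 mm², ΣAx̄ = 2202055.26 mm³, ΣAȳ = 1344716.47 mm³.
x̄ = 2202055.26/21983.01 = 100.17 mm; ȳ = 1344716.47/21983.01 = 61.17 mm.

x̄ = 100.17 mm, ȳ = 61.17 mm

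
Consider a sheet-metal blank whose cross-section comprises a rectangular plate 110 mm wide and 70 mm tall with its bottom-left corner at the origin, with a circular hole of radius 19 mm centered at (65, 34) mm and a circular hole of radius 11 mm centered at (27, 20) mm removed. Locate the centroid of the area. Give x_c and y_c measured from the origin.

plate: A = 110 × 70 = 7700.00, centroid at (55.00, 35.00).
hole 1: A = −π·19² = -1134.11, centroid at (65.00, 34.00).
hole 2: A = −π·11² = -380.13, centroid at (27.00, 20.00).
ΣA = 6185.75 mm²
ΣAx_c = (7700.00)(55.00) + (-1134.11)(65.00) + (-380.13)(27.00) = 339518.95 mm³
ΣAy_c = (7700.00)(35.00) + (-1134.11)(34.00) + (-380.13)(20.00) = 223337.44 mm³
x_c = 339518.95 / 6185.75 = 54.89 mm
y_c = 223337.44 / 6185.75 = 36.11 mm

x_c = 54.89 mm, y_c = 36.11 mm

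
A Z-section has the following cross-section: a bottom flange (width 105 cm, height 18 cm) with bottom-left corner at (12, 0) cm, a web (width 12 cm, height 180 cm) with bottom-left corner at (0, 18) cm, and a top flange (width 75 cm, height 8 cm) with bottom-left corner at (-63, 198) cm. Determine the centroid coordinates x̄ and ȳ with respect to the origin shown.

x̄ = 25.71 cm, ȳ = 79.89 cm

bottom flange: A = 105 × 18 = 1890.00, centroid at (64.50, 9.00).
web: A = 12 × 180 = 2160.00, centroid at (6.00, 108.00).
top flange: A = 75 × 8 = 600.00, centroid at (-25.50, 202.00).
ΣA = 4650.00 cm², ΣAx̄ = 119565.00 cm³, ΣAȳ = 371490.00 cm³.
x̄ = 119565.00/4650.00 = 25.71 cm; ȳ = 371490.00/4650.00 = 79.89 cm.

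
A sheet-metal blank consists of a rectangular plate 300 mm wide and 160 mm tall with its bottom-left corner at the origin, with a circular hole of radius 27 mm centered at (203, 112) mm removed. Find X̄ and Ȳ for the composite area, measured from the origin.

X̄ = 147.34 mm, Ȳ = 78.40 mm

Part | A | x̄ᵢ | ȳᵢ | A·x̄ᵢ | A·ȳᵢ
plate | 48000.00 | 150.00 | 80.00 | 7200000.00 | 3840000.00
hole | -2290.22 | 203.00 | 112.00 | -464914.87 | -256504.76
Σ | 45709.78 |  |  | 6735085.13 | 3583495.24
X̄ = 6735085.13 / 45709.78 = 147.34 mm
Ȳ = 3583495.24 / 45709.78 = 78.40 mm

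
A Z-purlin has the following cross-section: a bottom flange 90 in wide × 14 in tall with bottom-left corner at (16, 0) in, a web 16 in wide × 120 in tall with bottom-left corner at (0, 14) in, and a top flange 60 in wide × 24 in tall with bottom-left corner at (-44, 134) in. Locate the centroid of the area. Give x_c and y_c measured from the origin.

Part | A | x̄ᵢ | ȳᵢ | A·x̄ᵢ | A·ȳᵢ
bottom flange | 1260.00 | 61.00 | 7.00 | 76860.00 | 8820.00
web | 1920.00 | 8.00 | 74.00 | 15360.00 | 142080.00
top flange | 1440.00 | -14.00 | 146.00 | -20160.00 | 210240.00
Σ | 4620.00 |  |  | 72060.00 | 361140.00
x_c = 72060.00 / 4620.00 = 15.60 in
y_c = 361140.00 / 4620.00 = 78.17 in

x_c = 15.60 in, y_c = 78.17 in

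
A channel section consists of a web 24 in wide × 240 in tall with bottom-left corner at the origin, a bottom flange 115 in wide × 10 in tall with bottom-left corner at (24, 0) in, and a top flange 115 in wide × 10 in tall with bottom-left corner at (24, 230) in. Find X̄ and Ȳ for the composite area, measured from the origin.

web: A = 24 × 240 = 5760.00, centroid at (12.00, 120.00).
bottom flange: A = 115 × 10 = 1150.00, centroid at (81.50, 5.00).
top flange: A = 115 × 10 = 1150.00, centroid at (81.50, 235.00).
ΣA = 8060.00 in², ΣAX̄ = 256570.00 in³, ΣAȲ = 967200.00 in³.
X̄ = 256570.00/8060.00 = 31.83 in; Ȳ = 967200.00/8060.00 = 120.00 in.

X̄ = 31.83 in, Ȳ = 120.00 in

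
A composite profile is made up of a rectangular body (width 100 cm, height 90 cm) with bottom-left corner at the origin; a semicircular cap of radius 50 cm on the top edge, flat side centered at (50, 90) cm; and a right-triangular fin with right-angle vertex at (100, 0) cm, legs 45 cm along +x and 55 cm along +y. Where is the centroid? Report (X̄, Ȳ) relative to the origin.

X̄ = 55.68 cm, Ȳ = 61.03 cm

rectangular body: A = 100 × 90 = 9000.00, centroid at (50.00, 45.00).
semicircular top: A = ½π·50² = 3926.99, centroid at (50.00, 111.22).
triangular fin: A = ½·45·55 = 1237.50, centroid at (115.00, 18.33).
ΣA = 14164.49 cm²
ΣAX̄ = (9000.00)(50.00) + (3926.99)(50.00) + (1237.50)(115.00) = 788662.04 cm³
ΣAȲ = (9000.00)(45.00) + (3926.99)(111.22) + (1237.50)(18.33) = 864450.01 cm³
X̄ = 788662.04 / 14164.49 = 55.68 cm
Ȳ = 864450.01 / 14164.49 = 61.03 cm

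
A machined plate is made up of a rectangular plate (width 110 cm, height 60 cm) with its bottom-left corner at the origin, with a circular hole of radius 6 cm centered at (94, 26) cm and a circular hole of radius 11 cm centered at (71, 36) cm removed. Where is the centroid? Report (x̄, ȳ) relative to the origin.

plate: A = 110 × 60 = 6600.00, centroid at (55.00, 30.00).
hole 1: A = −π·6² = -113.10, centroid at (94.00, 26.00).
hole 2: A = −π·11² = -380.13, centroid at (71.00, 36.00).
ΣA = 6106.77 cm²
ΣAx̄ = (6600.00)(55.00) + (-113.10)(94.00) + (-380.13)(71.00) = 325379.43 cm³
ΣAȳ = (6600.00)(30.00) + (-113.10)(26.00) + (-380.13)(36.00) = 181374.69 cm³
x̄ = 325379.43 / 6106.77 = 53.28 cm
ȳ = 181374.69 / 6106.77 = 29.70 cm

x̄ = 53.28 cm, ȳ = 29.70 cm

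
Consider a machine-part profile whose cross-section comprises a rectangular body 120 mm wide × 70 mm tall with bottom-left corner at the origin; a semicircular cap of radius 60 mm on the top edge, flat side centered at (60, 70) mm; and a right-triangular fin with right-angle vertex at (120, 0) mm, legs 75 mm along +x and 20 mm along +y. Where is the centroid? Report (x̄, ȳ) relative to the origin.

x̄ = 64.31 mm, ȳ = 56.66 mm

rectangular body: A = 120 × 70 = 8400.00, centroid at (60.00, 35.00).
semicircular top: A = ½π·60² = 5654.87, centroid at (60.00, 95.46).
triangular fin: A = ½·75·20 = 750.00, centroid at (145.00, 6.67).
ΣA = 14804.87 mm², ΣAx̄ = 952042.01 mm³, ΣAȳ = 838840.67 mm³.
x̄ = 952042.01/14804.87 = 64.31 mm; ȳ = 838840.67/14804.87 = 56.66 mm.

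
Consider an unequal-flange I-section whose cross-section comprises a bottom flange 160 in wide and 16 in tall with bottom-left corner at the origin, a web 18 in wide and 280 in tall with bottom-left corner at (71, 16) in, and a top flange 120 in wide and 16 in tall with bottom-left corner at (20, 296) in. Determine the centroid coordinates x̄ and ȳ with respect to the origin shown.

Part | A | x̄ᵢ | ȳᵢ | A·x̄ᵢ | A·ȳᵢ
bottom flange | 2560.00 | 80.00 | 8.00 | 204800.00 | 20480.00
web | 5040.00 | 80.00 | 156.00 | 403200.00 | 786240.00
top flange | 1920.00 | 80.00 | 304.00 | 153600.00 | 583680.00
Σ | 9520.00 |  |  | 761600.00 | 1390400.00
x̄ = 761600.00 / 9520.00 = 80.00 in
ȳ = 1390400.00 / 9520.00 = 146.05 in

x̄ = 80.00 in, ȳ = 146.05 in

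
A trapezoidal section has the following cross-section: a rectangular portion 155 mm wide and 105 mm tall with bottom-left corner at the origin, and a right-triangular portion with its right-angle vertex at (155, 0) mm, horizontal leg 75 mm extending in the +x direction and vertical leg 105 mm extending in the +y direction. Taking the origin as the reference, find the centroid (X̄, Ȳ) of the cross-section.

rectangular portion: A = 155 × 105 = 16275.00, centroid at (77.50, 52.50).
triangular portion: A = ½·75·105 = 3937.50, centroid at (180.00, 35.00).
ΣA = 20212.50 mm²
ΣAX̄ = (16275.00)(77.50) + (3937.50)(180.00) = 1970062.50 mm³
ΣAȲ = (16275.00)(52.50) + (3937.50)(35.00) = 992250.00 mm³
X̄ = 1970062.50 / 20212.50 = 97.47 mm
Ȳ = 992250.00 / 20212.50 = 49.09 mm

X̄ = 97.47 mm, Ȳ = 49.09 mm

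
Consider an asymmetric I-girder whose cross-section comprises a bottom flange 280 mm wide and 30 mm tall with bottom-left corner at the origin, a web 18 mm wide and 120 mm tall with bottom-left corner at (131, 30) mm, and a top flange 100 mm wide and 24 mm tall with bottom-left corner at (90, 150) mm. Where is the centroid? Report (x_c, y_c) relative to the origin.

bottom flange: A = 280 × 30 = 8400.00, centroid at (140.00, 15.00).
web: A = 18 × 120 = 2160.00, centroid at (140.00, 90.00).
top flange: A = 100 × 24 = 2400.00, centroid at (140.00, 162.00).
ΣA = 12960.00 mm², ΣAx_c = 1814400.00 mm³, ΣAy_c = 709200.00 mm³.
x_c = 1814400.00/12960.00 = 140.00 mm; y_c = 709200.00/12960.00 = 54.72 mm.

x_c = 140.00 mm, y_c = 54.72 mm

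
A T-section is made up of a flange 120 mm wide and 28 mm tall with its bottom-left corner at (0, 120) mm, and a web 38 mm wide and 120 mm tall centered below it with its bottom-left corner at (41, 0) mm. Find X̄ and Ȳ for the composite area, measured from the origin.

X̄ = 60.00 mm, Ȳ = 91.39 mm

web: A = 38 × 120 = 4560.00, centroid at (60.00, 60.00).
flange: A = 120 × 28 = 3360.00, centroid at (60.00, 134.00).
ΣA = 7920.00 mm²
ΣAX̄ = (4560.00)(60.00) + (3360.00)(60.00) = 475200.00 mm³
ΣAȲ = (4560.00)(60.00) + (3360.00)(134.00) = 723840.00 mm³
X̄ = 475200.00 / 7920.00 = 60.00 mm
Ȳ = 723840.00 / 7920.00 = 91.39 mm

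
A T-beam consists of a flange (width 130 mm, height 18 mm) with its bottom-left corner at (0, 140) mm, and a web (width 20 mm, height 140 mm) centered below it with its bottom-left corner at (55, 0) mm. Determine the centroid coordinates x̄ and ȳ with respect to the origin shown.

x̄ = 65.00 mm, ȳ = 105.96 mm

web: A = 20 × 140 = 2800.00, centroid at (65.00, 70.00).
flange: A = 130 × 18 = 2340.00, centroid at (65.00, 149.00).
ΣA = 5140.00 mm²
ΣAx̄ = (2800.00)(65.00) + (2340.00)(65.00) = 334100.00 mm³
ΣAȳ = (2800.00)(70.00) + (2340.00)(149.00) = 544660.00 mm³
x̄ = 334100.00 / 5140.00 = 65.00 mm
ȳ = 544660.00 / 5140.00 = 105.96 mm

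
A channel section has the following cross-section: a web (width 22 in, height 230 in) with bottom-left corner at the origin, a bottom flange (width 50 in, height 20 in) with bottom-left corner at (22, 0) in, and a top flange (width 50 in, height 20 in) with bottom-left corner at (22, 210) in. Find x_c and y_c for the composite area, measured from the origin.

x_c = 21.20 in, y_c = 115.00 in

web: A = 22 × 230 = 5060.00, centroid at (11.00, 115.00).
bottom flange: A = 50 × 20 = 1000.00, centroid at (47.00, 10.00).
top flange: A = 50 × 20 = 1000.00, centroid at (47.00, 220.00).
ΣA = 7060.00 in²
ΣAx_c = (5060.00)(11.00) + (1000.00)(47.00) + (1000.00)(47.00) = 149660.00 in³
ΣAy_c = (5060.00)(115.00) + (1000.00)(10.00) + (1000.00)(220.00) = 811900.00 in³
x_c = 149660.00 / 7060.00 = 21.20 in
y_c = 811900.00 / 7060.00 = 115.00 in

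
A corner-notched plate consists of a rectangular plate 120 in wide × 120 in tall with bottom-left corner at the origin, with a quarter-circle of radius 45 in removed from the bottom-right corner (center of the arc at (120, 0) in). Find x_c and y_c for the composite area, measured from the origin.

plate: A = 120 × 120 = 14400.00, centroid at (60.00, 60.00).
removed quarter-circle: A = −¼π·45² = -1590.43, centroid at (100.90, 19.10).
ΣA = 12809.57 in², ΣAx_c = 703523.25 in³, ΣAy_c = 833625.00 in³.
x_c = 703523.25/12809.57 = 54.92 in; y_c = 833625.00/12809.57 = 65.08 in.

x_c = 54.92 in, y_c = 65.08 in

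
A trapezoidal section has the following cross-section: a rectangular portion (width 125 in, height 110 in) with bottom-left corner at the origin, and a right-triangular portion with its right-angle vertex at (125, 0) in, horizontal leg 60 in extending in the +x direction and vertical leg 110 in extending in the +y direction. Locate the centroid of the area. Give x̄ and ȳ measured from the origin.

rectangular portion: A = 125 × 110 = 13750.00, centroid at (62.50, 55.00).
triangular portion: A = ½·60·110 = 3300.00, centroid at (145.00, 36.67).
ΣA = 17050.00 in², ΣAx̄ = 1337875.00 in³, ΣAȳ = 877250.00 in³.
x̄ = 1337875.00/17050.00 = 78.47 in; ȳ = 877250.00/17050.00 = 51.45 in.

x̄ = 78.47 in, ȳ = 51.45 in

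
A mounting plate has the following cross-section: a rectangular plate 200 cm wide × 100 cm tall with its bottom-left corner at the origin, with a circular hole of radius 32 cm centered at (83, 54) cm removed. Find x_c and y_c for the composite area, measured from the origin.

Part | A | x̄ᵢ | ȳᵢ | A·x̄ᵢ | A·ȳᵢ
plate | 20000.00 | 100.00 | 50.00 | 2000000.00 | 1000000.00
hole | -3216.99 | 83.00 | 54.00 | -267010.24 | -173717.51
Σ | 16783.01 |  |  | 1732989.76 | 826282.49
x_c = 1732989.76 / 16783.01 = 103.26 cm
y_c = 826282.49 / 16783.01 = 49.23 cm

x_c = 103.26 cm, y_c = 49.23 cm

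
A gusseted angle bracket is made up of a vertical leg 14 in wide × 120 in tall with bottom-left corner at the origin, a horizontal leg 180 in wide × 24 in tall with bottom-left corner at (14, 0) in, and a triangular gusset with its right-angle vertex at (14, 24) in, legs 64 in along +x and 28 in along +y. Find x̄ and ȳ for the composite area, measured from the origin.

vertical leg: A = 14 × 120 = 1680.00, centroid at (7.00, 60.00).
horizontal leg: A = 180 × 24 = 4320.00, centroid at (104.00, 12.00).
gusset: A = ½·64·28 = 896.00, centroid at (35.33, 33.33).
ΣA = 6896.00 in², ΣAx̄ = 492698.67 in³, ΣAȳ = 182506.67 in³.
x̄ = 492698.67/6896.00 = 71.45 in; ȳ = 182506.67/6896.00 = 26.47 in.

x̄ = 71.45 in, ȳ = 26.47 in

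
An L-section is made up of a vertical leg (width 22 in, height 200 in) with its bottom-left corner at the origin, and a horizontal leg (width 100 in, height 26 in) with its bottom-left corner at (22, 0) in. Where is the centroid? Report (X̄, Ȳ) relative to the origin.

X̄ = 33.66 in, Ȳ = 67.69 in

Part | A | x̄ᵢ | ȳᵢ | A·x̄ᵢ | A·ȳᵢ
vertical leg | 4400.00 | 11.00 | 100.00 | 48400.00 | 440000.00
horizontal leg | 2600.00 | 72.00 | 13.00 | 187200.00 | 33800.00
Σ | 7000.00 |  |  | 235600.00 | 473800.00
X̄ = 235600.00 / 7000.00 = 33.66 in
Ȳ = 473800.00 / 7000.00 = 67.69 in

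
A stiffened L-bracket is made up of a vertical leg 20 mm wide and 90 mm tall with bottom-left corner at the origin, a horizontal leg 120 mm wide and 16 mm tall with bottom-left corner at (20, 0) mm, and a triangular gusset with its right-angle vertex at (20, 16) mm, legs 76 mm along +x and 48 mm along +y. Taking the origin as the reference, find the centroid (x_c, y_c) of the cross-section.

x_c = 45.87 mm, y_c = 27.91 mm

vertical leg: A = 20 × 90 = 1800.00, centroid at (10.00, 45.00).
horizontal leg: A = 120 × 16 = 1920.00, centroid at (80.00, 8.00).
gusset: A = ½·76·48 = 1824.00, centroid at (45.33, 32.00).
ΣA = 5544.00 mm²
ΣAx_c = (1800.00)(10.00) + (1920.00)(80.00) + (1824.00)(45.33) = 254288.00 mm³
ΣAy_c = (1800.00)(45.00) + (1920.00)(8.00) + (1824.00)(32.00) = 154728.00 mm³
x_c = 254288.00 / 5544.00 = 45.87 mm
y_c = 154728.00 / 5544.00 = 27.91 mm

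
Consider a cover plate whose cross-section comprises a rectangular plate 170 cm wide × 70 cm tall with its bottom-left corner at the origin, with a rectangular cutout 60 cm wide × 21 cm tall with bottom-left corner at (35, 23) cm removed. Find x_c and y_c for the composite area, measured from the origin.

x_c = 87.37 cm, y_c = 35.18 cm

plate: A = 170 × 70 = 11900.00, centroid at (85.00, 35.00).
hole: A = −(60 × 21) = -1260.00, centroid at (65.00, 33.50).
ΣA = 10640.00 cm², ΣAx_c = 929600.00 cm³, ΣAy_c = 374290.00 cm³.
x_c = 929600.00/10640.00 = 87.37 cm; y_c = 374290.00/10640.00 = 35.18 cm.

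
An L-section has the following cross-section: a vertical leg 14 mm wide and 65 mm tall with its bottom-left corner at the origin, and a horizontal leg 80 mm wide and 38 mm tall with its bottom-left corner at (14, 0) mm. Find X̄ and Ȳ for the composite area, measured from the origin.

X̄ = 43.17 mm, Ȳ = 22.11 mm

vertical leg: A = 14 × 65 = 910.00, centroid at (7.00, 32.50).
horizontal leg: A = 80 × 38 = 3040.00, centroid at (54.00, 19.00).
ΣA = 3950.00 mm²
ΣAX̄ = (910.00)(7.00) + (3040.00)(54.00) = 170530.00 mm³
ΣAȲ = (910.00)(32.50) + (3040.00)(19.00) = 87335.00 mm³
X̄ = 170530.00 / 3950.00 = 43.17 mm
Ȳ = 87335.00 / 3950.00 = 22.11 mm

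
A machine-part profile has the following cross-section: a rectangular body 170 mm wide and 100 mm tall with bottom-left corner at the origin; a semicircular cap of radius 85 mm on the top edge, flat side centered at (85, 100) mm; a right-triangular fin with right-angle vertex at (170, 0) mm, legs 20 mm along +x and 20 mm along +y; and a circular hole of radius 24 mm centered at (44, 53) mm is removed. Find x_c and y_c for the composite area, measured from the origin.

rectangular body: A = 170 × 100 = 17000.00, centroid at (85.00, 50.00).
semicircular top: A = ½π·85² = 11349.00, centroid at (85.00, 136.08).
triangular fin: A = ½·20·20 = 200.00, centroid at (176.67, 6.67).
hole: A = −π·24² = -1809.56, centroid at (44.00, 53.00).
ΣA = 26739.45 mm², ΣAx_c = 2365378.10 mm³, ΣAy_c = 2299743.81 mm³.
x_c = 2365378.10/26739.45 = 88.46 mm; y_c = 2299743.81/26739.45 = 86.01 mm.

x_c = 88.46 mm, y_c = 86.01 mm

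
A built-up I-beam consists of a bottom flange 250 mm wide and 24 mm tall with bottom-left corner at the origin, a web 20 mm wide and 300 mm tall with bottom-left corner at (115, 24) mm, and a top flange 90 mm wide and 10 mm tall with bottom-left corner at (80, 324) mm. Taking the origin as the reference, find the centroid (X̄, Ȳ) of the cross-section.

bottom flange: A = 250 × 24 = 6000.00, centroid at (125.00, 12.00).
web: A = 20 × 300 = 6000.00, centroid at (125.00, 174.00).
top flange: A = 90 × 10 = 900.00, centroid at (125.00, 329.00).
ΣA = 12900.00 mm²
ΣAX̄ = (6000.00)(125.00) + (6000.00)(125.00) + (900.00)(125.00) = 1612500.00 mm³
ΣAȲ = (6000.00)(12.00) + (6000.00)(174.00) + (900.00)(329.00) = 1412100.00 mm³
X̄ = 1612500.00 / 12900.00 = 125.00 mm
Ȳ = 1412100.00 / 12900.00 = 109.47 mm

X̄ = 125.00 mm, Ȳ = 109.47 mm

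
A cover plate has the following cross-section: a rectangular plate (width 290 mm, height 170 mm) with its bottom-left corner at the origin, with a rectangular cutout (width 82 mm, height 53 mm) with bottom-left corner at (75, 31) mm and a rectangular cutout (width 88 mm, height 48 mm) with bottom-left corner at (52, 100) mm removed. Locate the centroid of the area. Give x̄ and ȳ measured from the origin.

x̄ = 153.18 mm, ȳ = 83.89 mm

plate: A = 290 × 170 = 49300.00, centroid at (145.00, 85.00).
hole 1: A = −(82 × 53) = -4346.00, centroid at (116.00, 57.50).
hole 2: A = −(88 × 48) = -4224.00, centroid at (96.00, 124.00).
ΣA = 40730.00 mm²
ΣAx̄ = (49300.00)(145.00) + (-4346.00)(116.00) + (-4224.00)(96.00) = 6238860.00 mm³
ΣAȳ = (49300.00)(85.00) + (-4346.00)(57.50) + (-4224.00)(124.00) = 3416829.00 mm³
x̄ = 6238860.00 / 40730.00 = 153.18 mm
ȳ = 3416829.00 / 40730.00 = 83.89 mm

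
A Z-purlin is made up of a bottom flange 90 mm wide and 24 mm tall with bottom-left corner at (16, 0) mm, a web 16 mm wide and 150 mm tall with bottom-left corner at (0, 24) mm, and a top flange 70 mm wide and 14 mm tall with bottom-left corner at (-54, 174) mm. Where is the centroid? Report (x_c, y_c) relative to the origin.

x_c = 23.89 mm, y_c = 79.58 mm

bottom flange: A = 90 × 24 = 2160.00, centroid at (61.00, 12.00).
web: A = 16 × 150 = 2400.00, centroid at (8.00, 99.00).
top flange: A = 70 × 14 = 980.00, centroid at (-19.00, 181.00).
ΣA = 5540.00 mm²
ΣAx_c = (2160.00)(61.00) + (2400.00)(8.00) + (980.00)(-19.00) = 132340.00 mm³
ΣAy_c = (2160.00)(12.00) + (2400.00)(99.00) + (980.00)(181.00) = 440900.00 mm³
x_c = 132340.00 / 5540.00 = 23.89 mm
y_c = 440900.00 / 5540.00 = 79.58 mm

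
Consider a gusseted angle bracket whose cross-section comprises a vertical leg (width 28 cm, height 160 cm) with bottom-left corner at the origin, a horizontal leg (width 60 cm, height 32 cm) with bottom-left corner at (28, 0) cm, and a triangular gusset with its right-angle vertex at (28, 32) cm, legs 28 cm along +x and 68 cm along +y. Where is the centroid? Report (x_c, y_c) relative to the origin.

x_c = 28.51 cm, y_c = 60.01 cm

vertical leg: A = 28 × 160 = 4480.00, centroid at (14.00, 80.00).
horizontal leg: A = 60 × 32 = 1920.00, centroid at (58.00, 16.00).
gusset: A = ½·28·68 = 952.00, centroid at (37.33, 54.67).
ΣA = 7352.00 cm²
ΣAx_c = (4480.00)(14.00) + (1920.00)(58.00) + (952.00)(37.33) = 209621.33 cm³
ΣAy_c = (4480.00)(80.00) + (1920.00)(16.00) + (952.00)(54.67) = 441162.67 cm³
x_c = 209621.33 / 7352.00 = 28.51 cm
y_c = 441162.67 / 7352.00 = 60.01 cm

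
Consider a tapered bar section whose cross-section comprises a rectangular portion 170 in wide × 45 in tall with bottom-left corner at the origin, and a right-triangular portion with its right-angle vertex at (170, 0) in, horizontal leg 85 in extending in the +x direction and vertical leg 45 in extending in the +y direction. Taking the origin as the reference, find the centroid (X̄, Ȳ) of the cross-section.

X̄ = 107.67 in, Ȳ = 21.00 in

rectangular portion: A = 170 × 45 = 7650.00, centroid at (85.00, 22.50).
triangular portion: A = ½·85·45 = 1912.50, centroid at (198.33, 15.00).
ΣA = 9562.50 in²
ΣAX̄ = (7650.00)(85.00) + (1912.50)(198.33) = 1029562.50 in³
ΣAȲ = (7650.00)(22.50) + (1912.50)(15.00) = 200812.50 in³
X̄ = 1029562.50 / 9562.50 = 107.67 in
Ȳ = 200812.50 / 9562.50 = 21.00 in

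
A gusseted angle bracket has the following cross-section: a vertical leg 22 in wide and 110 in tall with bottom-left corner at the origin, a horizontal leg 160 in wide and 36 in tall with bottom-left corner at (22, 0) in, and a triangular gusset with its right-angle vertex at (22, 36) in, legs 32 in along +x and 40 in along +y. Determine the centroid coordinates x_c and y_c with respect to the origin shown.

x_c = 72.00 in, y_c = 30.43 in

Part | A | x̄ᵢ | ȳᵢ | A·x̄ᵢ | A·ȳᵢ
vertical leg | 2420.00 | 11.00 | 55.00 | 26620.00 | 133100.00
horizontal leg | 5760.00 | 102.00 | 18.00 | 587520.00 | 103680.00
gusset | 640.00 | 32.67 | 49.33 | 20906.67 | 31573.33
Σ | 8820.00 |  |  | 635046.67 | 268353.33
x_c = 635046.67 / 8820.00 = 72.00 in
y_c = 268353.33 / 8820.00 = 30.43 in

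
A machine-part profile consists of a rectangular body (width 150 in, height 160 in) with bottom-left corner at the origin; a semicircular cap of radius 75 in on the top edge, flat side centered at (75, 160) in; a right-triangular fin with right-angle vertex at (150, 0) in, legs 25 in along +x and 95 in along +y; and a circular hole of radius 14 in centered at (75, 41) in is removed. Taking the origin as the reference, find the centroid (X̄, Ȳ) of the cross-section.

X̄ = 77.96 in, Ȳ = 108.58 in

rectangular body: A = 150 × 160 = 24000.00, centroid at (75.00, 80.00).
semicircular top: A = ½π·75² = 8835.73, centroid at (75.00, 191.83).
triangular fin: A = ½·25·95 = 1187.50, centroid at (158.33, 31.67).
hole: A = −π·14² = -615.75, centroid at (75.00, 41.00).
ΣA = 33407.48 in²
ΣAX̄ = (24000.00)(75.00) + (8835.73)(75.00) + (1187.50)(158.33) + (-615.75)(75.00) = 2604519.12 in³
ΣAȲ = (24000.00)(80.00) + (8835.73)(191.83) + (1187.50)(31.67) + (-615.75)(41.00) = 3627325.02 in³
X̄ = 2604519.12 / 33407.48 = 77.96 in
Ȳ = 3627325.02 / 33407.48 = 108.58 in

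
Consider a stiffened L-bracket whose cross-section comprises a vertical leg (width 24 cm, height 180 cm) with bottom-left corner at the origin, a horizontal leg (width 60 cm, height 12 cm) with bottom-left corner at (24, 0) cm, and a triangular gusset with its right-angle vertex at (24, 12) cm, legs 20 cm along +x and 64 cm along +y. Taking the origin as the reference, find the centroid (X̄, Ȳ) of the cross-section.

Part | A | x̄ᵢ | ȳᵢ | A·x̄ᵢ | A·ȳᵢ
vertical leg | 4320.00 | 12.00 | 90.00 | 51840.00 | 388800.00
horizontal leg | 720.00 | 54.00 | 6.00 | 38880.00 | 4320.00
gusset | 640.00 | 30.67 | 33.33 | 19626.67 | 21333.33
Σ | 5680.00 |  |  | 110346.67 | 414453.33
X̄ = 110346.67 / 5680.00 = 19.43 cm
Ȳ = 414453.33 / 5680.00 = 72.97 cm

X̄ = 19.43 cm, Ȳ = 72.97 cm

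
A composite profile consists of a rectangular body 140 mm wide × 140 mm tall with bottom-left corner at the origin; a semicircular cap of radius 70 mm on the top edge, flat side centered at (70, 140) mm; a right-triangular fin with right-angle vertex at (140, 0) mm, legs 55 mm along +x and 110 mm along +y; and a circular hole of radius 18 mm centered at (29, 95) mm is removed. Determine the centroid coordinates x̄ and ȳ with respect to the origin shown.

x̄ = 80.54 mm, ȳ = 91.88 mm

rectangular body: A = 140 × 140 = 19600.00, centroid at (70.00, 70.00).
semicircular top: A = ½π·70² = 7696.90, centroid at (70.00, 169.71).
triangular fin: A = ½·55·110 = 3025.00, centroid at (158.33, 36.67).
hole: A = −π·18² = -1017.88, centroid at (29.00, 95.00).
ΣA = 29304.03 mm², ΣAx̄ = 2360223.07 mm³, ΣAȳ = 2692451.39 mm³.
x̄ = 2360223.07/29304.03 = 80.54 mm; ȳ = 2692451.39/29304.03 = 91.88 mm.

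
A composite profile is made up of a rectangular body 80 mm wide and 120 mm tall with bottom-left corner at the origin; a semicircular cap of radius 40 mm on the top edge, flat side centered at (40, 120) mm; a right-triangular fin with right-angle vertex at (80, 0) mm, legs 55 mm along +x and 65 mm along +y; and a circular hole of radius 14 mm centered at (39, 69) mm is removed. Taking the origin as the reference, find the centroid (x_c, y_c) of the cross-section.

x_c = 47.90 mm, y_c = 68.99 mm

rectangular body: A = 80 × 120 = 9600.00, centroid at (40.00, 60.00).
semicircular top: A = ½π·40² = 2513.27, centroid at (40.00, 136.98).
triangular fin: A = ½·55·65 = 1787.50, centroid at (98.33, 21.67).
hole: A = −π·14² = -615.75, centroid at (39.00, 69.00).
ΣA = 13285.02 mm²
ΣAx_c = (9600.00)(40.00) + (2513.27)(40.00) + (1787.50)(98.33) + (-615.75)(39.00) = 636287.46 mm³
ΣAy_c = (9600.00)(60.00) + (2513.27)(136.98) + (1787.50)(21.67) + (-615.75)(69.00) = 916501.83 mm³
x_c = 636287.46 / 13285.02 = 47.90 mm
y_c = 916501.83 / 13285.02 = 68.99 mm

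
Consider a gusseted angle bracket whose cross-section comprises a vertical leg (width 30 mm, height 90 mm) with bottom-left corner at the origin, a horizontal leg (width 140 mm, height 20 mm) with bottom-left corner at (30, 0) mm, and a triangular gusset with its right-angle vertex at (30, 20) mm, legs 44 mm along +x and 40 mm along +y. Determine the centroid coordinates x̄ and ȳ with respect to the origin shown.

x̄ = 56.40 mm, ȳ = 28.03 mm

vertical leg: A = 30 × 90 = 2700.00, centroid at (15.00, 45.00).
horizontal leg: A = 140 × 20 = 2800.00, centroid at (100.00, 10.00).
gusset: A = ½·44·40 = 880.00, centroid at (44.67, 33.33).
ΣA = 6380.00 mm²
ΣAx̄ = (2700.00)(15.00) + (2800.00)(100.00) + (880.00)(44.67) = 359806.67 mm³
ΣAȳ = (2700.00)(45.00) + (2800.00)(10.00) + (880.00)(33.33) = 178833.33 mm³
x̄ = 359806.67 / 6380.00 = 56.40 mm
ȳ = 178833.33 / 6380.00 = 28.03 mm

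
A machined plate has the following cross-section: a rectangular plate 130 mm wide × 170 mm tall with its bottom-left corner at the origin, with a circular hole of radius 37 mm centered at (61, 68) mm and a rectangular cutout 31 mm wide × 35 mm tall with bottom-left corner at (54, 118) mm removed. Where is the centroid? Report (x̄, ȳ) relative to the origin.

plate: A = 130 × 170 = 22100.00, centroid at (65.00, 85.00).
hole 1: A = −π·37² = -4300.84, centroid at (61.00, 68.00).
hole 2: A = −(31 × 35) = -1085.00, centroid at (69.50, 135.50).
ΣA = 16714.16 mm², ΣAx̄ = 1098741.24 mm³, ΣAȳ = 1439025.36 mm³.
x̄ = 1098741.24/16714.16 = 65.74 mm; ȳ = 1439025.36/16714.16 = 86.10 mm.

x̄ = 65.74 mm, ȳ = 86.10 mm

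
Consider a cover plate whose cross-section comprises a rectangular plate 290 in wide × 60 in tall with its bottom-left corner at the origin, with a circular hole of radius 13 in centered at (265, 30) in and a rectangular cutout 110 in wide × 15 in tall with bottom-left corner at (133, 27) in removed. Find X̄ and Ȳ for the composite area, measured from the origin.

plate: A = 290 × 60 = 17400.00, centroid at (145.00, 30.00).
hole 1: A = −π·13² = -530.93, centroid at (265.00, 30.00).
hole 2: A = −(110 × 15) = -1650.00, centroid at (188.00, 34.50).
ΣA = 15219.07 in², ΣAX̄ = 2072103.77 in³, ΣAȲ = 449147.13 in³.
X̄ = 2072103.77/15219.07 = 136.15 in; Ȳ = 449147.13/15219.07 = 29.51 in.

X̄ = 136.15 in, Ȳ = 29.51 in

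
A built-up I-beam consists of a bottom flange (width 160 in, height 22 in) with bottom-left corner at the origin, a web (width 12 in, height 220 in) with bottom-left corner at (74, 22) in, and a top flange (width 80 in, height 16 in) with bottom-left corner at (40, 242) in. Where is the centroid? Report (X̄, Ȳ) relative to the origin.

X̄ = 80.00 in, Ȳ = 95.05 in

Part | A | x̄ᵢ | ȳᵢ | A·x̄ᵢ | A·ȳᵢ
bottom flange | 3520.00 | 80.00 | 11.00 | 281600.00 | 38720.00
web | 2640.00 | 80.00 | 132.00 | 211200.00 | 348480.00
top flange | 1280.00 | 80.00 | 250.00 | 102400.00 | 320000.00
Σ | 7440.00 |  |  | 595200.00 | 707200.00
X̄ = 595200.00 / 7440.00 = 80.00 in
Ȳ = 707200.00 / 7440.00 = 95.05 in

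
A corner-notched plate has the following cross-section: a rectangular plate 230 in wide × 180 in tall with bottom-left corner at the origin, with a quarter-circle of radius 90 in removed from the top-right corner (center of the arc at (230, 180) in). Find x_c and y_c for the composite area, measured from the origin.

Part | A | x̄ᵢ | ȳᵢ | A·x̄ᵢ | A·ȳᵢ
plate | 41400.00 | 115.00 | 90.00 | 4761000.00 | 3726000.00
removed quarter-circle | -6361.73 | 191.80 | 141.80 | -1220196.78 | -902110.52
Σ | 35038.27 |  |  | 3540803.22 | 2823889.48
x_c = 3540803.22 / 35038.27 = 101.06 in
y_c = 2823889.48 / 35038.27 = 80.59 in

x_c = 101.06 in, y_c = 80.59 in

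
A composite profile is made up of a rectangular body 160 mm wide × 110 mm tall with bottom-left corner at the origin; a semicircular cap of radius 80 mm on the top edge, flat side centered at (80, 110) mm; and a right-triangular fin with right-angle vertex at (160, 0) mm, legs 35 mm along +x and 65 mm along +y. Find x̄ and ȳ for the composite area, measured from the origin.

rectangular body: A = 160 × 110 = 17600.00, centroid at (80.00, 55.00).
semicircular top: A = ½π·80² = 10053.10, centroid at (80.00, 143.95).
triangular fin: A = ½·35·65 = 1137.50, centroid at (171.67, 21.67).
ΣA = 28790.60 mm²
ΣAx̄ = (17600.00)(80.00) + (10053.10)(80.00) + (1137.50)(171.67) = 2407518.55 mm³
ΣAȳ = (17600.00)(55.00) + (10053.10)(143.95) + (1137.50)(21.67) = 2439819.78 mm³
x̄ = 2407518.55 / 28790.60 = 83.62 mm
ȳ = 2439819.78 / 28790.60 = 84.74 mm

x̄ = 83.62 mm, ȳ = 84.74 mm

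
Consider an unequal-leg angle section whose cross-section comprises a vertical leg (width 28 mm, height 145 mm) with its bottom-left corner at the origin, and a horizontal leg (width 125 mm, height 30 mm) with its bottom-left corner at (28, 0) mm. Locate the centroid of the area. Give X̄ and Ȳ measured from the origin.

vertical leg: A = 28 × 145 = 4060.00, centroid at (14.00, 72.50).
horizontal leg: A = 125 × 30 = 3750.00, centroid at (90.50, 15.00).
ΣA = 7810.00 mm²
ΣAX̄ = (4060.00)(14.00) + (3750.00)(90.50) = 396215.00 mm³
ΣAȲ = (4060.00)(72.50) + (3750.00)(15.00) = 350600.00 mm³
X̄ = 396215.00 / 7810.00 = 50.73 mm
Ȳ = 350600.00 / 7810.00 = 44.89 mm

X̄ = 50.73 mm, Ȳ = 44.89 mm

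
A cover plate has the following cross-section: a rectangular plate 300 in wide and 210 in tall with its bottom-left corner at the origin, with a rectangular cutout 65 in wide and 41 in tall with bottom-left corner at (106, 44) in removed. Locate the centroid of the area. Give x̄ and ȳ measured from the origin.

x̄ = 150.51 in, ȳ = 106.79 in

Part | A | x̄ᵢ | ȳᵢ | A·x̄ᵢ | A·ȳᵢ
plate | 63000.00 | 150.00 | 105.00 | 9450000.00 | 6615000.00
hole | -2665.00 | 138.50 | 64.50 | -369102.50 | -171892.50
Σ | 60335.00 |  |  | 9080897.50 | 6443107.50
x̄ = 9080897.50 / 60335.00 = 150.51 in
ȳ = 6443107.50 / 60335.00 = 106.79 in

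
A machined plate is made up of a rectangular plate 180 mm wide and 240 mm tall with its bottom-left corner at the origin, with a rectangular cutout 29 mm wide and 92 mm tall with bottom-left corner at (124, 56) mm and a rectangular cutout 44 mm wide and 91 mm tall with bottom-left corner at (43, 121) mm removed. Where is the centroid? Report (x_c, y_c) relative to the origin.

x_c = 89.20 mm, y_c = 116.22 mm

plate: A = 180 × 240 = 43200.00, centroid at (90.00, 120.00).
hole 1: A = −(29 × 92) = -2668.00, centroid at (138.50, 102.00).
hole 2: A = −(44 × 91) = -4004.00, centroid at (65.00, 166.50).
ΣA = 36528.00 mm²
ΣAx_c = (43200.00)(90.00) + (-2668.00)(138.50) + (-4004.00)(65.00) = 3258222.00 mm³
ΣAy_c = (43200.00)(120.00) + (-2668.00)(102.00) + (-4004.00)(166.50) = 4245198.00 mm³
x_c = 3258222.00 / 36528.00 = 89.20 mm
y_c = 4245198.00 / 36528.00 = 116.22 mm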